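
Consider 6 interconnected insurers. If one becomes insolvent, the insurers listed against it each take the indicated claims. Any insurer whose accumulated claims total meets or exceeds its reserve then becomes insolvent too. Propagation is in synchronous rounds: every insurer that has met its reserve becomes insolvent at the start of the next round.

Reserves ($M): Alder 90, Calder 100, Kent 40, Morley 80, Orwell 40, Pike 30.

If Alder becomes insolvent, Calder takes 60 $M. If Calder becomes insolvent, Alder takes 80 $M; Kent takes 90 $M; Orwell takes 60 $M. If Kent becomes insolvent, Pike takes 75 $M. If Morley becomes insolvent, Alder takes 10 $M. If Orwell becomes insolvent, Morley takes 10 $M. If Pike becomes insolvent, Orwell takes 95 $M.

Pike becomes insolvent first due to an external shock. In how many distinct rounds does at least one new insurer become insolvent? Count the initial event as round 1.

Round 1 — Pike becomes insolvent (initial).
  Orwell: +95 → 95 ≥ 40
Round 2 — Orwell becomes insolvent.
  Morley: +10 → 10 < 80
No further insolvencies.

2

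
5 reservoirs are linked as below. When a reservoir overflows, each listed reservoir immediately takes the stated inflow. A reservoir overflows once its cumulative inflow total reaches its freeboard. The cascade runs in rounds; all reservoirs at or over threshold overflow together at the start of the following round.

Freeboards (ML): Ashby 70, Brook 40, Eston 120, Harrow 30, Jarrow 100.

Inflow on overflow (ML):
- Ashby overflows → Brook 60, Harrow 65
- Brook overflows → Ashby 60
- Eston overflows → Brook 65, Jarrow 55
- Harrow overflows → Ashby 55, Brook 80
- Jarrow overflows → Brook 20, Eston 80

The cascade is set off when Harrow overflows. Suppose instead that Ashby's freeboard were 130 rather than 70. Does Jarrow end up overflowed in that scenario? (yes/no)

no

With Ashby's freeboard at 130:
Round 1 — Harrow overflows (initial).
  Ashby: +55 → 55 < 130
  Brook: +80 → 80 ≥ 40
Round 2 — Brook overflows.
  Ashby: +60 → 115 < 130
No further overflows.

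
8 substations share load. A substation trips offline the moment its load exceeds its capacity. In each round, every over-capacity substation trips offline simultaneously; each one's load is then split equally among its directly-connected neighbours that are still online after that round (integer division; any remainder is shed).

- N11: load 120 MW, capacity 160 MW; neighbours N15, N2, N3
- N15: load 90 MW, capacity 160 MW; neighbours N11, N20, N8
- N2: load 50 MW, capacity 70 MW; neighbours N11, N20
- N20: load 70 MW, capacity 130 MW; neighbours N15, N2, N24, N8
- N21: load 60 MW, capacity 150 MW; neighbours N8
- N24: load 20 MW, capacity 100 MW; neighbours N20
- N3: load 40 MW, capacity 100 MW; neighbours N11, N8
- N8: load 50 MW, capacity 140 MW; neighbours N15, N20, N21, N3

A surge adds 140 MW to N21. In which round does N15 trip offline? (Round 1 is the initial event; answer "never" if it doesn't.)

Round 1 — N21 at 200 > 150. N21 trips offline.
  N21 sheds 200 MW to N8: 200 each.
    N8: 50+200 = 250 > 140
Round 2 — N8 trips offline.
  N8 sheds 250 MW to N15, N20, N3: 83 each (1 lost).
    N15: 90+83 = 173 > 160
    N20: 70+83 = 153 > 130
    N3: 40+83 = 123 > 100
Round 3 — N15, N20, N3 trip offline.
  N15 sheds 173 MW to N11: 173 each.
    N11: 120+173 = 293 > 160
  N20 sheds 153 MW to N2, N24: 76 each (1 lost).
    N2: 50+76 = 126 > 70
    N24: 20+76 = 96 ≤ 100
  N3 sheds 123 MW to N11: 123 each.
    N11: 293+123 = 416 > 160
Round 4 — N11, N2 trip offline.
  N11 sheds 416 MW: no online neighbours, lost.
  N2 sheds 126 MW: no online neighbours, lost.
No further trips.

3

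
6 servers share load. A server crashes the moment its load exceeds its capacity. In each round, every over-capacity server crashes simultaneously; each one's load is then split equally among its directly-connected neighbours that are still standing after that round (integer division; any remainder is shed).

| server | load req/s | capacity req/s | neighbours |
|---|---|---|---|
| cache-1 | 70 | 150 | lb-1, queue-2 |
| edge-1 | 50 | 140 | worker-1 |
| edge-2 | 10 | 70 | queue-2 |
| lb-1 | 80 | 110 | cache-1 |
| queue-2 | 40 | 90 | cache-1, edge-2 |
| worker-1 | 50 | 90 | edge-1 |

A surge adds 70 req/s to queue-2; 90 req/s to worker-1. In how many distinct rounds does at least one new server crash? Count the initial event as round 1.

2

Round 1 — queue-2 at 110 > 90; worker-1 at 140 > 90. queue-2, worker-1 crash.
  queue-2 sheds 110 req/s to cache-1, edge-2: 55 each.
    cache-1: 70+55 = 125 ≤ 150
    edge-2: 10+55 = 65 ≤ 70
  worker-1 sheds 140 req/s to edge-1: 140 each.
    edge-1: 50+140 = 190 > 140
Round 2 — edge-1 crashes.
  edge-1 sheds 190 req/s: no online neighbours, lost.
No further crashes.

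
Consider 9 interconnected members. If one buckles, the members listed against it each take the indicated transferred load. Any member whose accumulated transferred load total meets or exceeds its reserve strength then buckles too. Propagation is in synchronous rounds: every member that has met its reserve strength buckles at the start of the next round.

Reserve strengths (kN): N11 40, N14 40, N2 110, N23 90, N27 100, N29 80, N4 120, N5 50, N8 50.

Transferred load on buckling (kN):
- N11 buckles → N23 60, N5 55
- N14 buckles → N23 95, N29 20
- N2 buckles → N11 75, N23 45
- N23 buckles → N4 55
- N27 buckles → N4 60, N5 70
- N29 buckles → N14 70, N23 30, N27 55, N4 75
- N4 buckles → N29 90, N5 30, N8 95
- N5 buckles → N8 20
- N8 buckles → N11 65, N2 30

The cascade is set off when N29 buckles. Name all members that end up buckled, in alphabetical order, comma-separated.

Round 1 — N29 buckles (initial).
  N14: +70 → 70 ≥ 40
  N23: +30 → 30 < 90
  N27: +55 → 55 < 100
  N4: +75 → 75 < 120
Round 2 — N14 buckles.
  N23: +95 → 125 ≥ 90
Round 3 — N23 buckles.
  N4: +55 → 130 ≥ 120
Round 4 — N4 buckles.
  N5: +30 → 30 < 50
  N8: +95 → 95 ≥ 50
Round 5 — N8 buckles.
  N11: +65 → 65 ≥ 40
  N2: +30 → 30 < 110
Round 6 — N11 buckles.
  N5: +55 → 85 ≥ 50
Round 7 — N5 buckles.
No further bucklings.

N11, N14, N23, N29, N4, N5, N8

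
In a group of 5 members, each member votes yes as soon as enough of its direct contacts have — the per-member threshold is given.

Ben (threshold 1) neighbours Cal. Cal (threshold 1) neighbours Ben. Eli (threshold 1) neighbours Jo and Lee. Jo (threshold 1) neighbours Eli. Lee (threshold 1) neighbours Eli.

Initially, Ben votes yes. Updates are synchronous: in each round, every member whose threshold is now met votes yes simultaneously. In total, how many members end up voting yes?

Round 1 — Ben votes yes (initial).
Round 2 — checking thresholds:
  Cal: 1 of 1 neighbours ≥ 1, votes yes.
Round 3 — no new yes votes; cascade stops.

2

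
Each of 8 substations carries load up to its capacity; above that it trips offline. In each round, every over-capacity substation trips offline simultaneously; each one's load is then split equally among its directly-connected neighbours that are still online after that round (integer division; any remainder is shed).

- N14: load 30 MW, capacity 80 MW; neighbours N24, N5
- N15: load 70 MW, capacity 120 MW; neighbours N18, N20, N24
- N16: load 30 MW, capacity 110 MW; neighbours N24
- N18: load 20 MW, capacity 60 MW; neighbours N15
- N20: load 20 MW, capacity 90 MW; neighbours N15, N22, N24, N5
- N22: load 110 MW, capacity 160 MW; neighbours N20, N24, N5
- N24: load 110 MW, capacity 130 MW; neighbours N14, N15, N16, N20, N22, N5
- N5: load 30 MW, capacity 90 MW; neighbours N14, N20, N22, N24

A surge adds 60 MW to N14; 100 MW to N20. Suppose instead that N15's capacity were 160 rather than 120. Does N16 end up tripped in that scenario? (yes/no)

no

With N15's capacity at 160:
Round 1 — N14 at 90 > 80; N20 at 120 > 90. N14, N20 trip offline.
  N14 sheds 90 MW to N24, N5: 45 each.
    N24: 110+45 = 155 > 130
    N5: 30+45 = 75 ≤ 90
  N20 sheds 120 MW to N15, N22, N24, N5: 30 each.
    N15: 70+30 = 100 ≤ 160
    N22: 110+30 = 140 ≤ 160
    N24: 155+30 = 185 > 130
    N5: 75+30 = 105 > 90
Round 2 — N24, N5 trip offline.
  N24 sheds 185 MW to N15, N16, N22: 61 each (2 lost).
    N15: 100+61 = 161 > 160
    N16: 30+61 = 91 ≤ 110
    N22: 140+61 = 201 > 160
  N5 sheds 105 MW to N22: 105 each.
    N22: 201+105 = 306 > 160
Round 3 — N15, N22 trip offline.
  N15 sheds 161 MW to N18: 161 each.
    N18: 20+161 = 181 > 60
  N22 sheds 306 MW: no online neighbours, lost.
Round 4 — N18 trips offline.
  N18 sheds 181 MW: no online neighbours, lost.
No further trips.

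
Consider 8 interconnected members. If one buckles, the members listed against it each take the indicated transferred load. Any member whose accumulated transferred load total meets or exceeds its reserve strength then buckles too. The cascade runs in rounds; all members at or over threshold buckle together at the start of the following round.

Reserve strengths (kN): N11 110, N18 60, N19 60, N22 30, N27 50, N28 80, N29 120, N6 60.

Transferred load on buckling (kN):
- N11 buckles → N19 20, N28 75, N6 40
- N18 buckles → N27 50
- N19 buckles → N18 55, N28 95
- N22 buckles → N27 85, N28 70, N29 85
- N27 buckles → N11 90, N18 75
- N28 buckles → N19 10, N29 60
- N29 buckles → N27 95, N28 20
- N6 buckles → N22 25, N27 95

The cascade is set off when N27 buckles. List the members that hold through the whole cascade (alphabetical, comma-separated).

Round 1 — N27 buckles (initial).
  N11: +90 → 90 < 110
  N18: +75 → 75 ≥ 60
Round 2 — N18 buckles.
No further bucklings.

N11, N19, N22, N28, N29, N6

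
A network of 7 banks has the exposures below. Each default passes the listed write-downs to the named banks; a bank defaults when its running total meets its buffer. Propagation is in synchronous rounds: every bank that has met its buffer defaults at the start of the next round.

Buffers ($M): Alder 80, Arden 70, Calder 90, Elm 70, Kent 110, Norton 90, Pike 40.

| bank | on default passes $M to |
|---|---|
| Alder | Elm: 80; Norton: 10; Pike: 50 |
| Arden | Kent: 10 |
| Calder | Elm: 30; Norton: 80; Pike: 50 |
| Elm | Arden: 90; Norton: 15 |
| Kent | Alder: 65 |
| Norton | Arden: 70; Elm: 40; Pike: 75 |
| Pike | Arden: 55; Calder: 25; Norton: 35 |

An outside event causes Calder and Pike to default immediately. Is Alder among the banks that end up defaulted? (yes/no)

Round 1 — Calder, Pike default (initial).
  Arden: +55 → 55 < 70
  Elm: +30 → 30 < 70
  Norton: +80+35 → 115 ≥ 90
Round 2 — Norton defaults.
  Arden: +70 → 125 ≥ 70
  Elm: +40 → 70 ≥ 70
Round 3 — Arden, Elm default.
  Kent: +10 → 10 < 110
No further defaults.

no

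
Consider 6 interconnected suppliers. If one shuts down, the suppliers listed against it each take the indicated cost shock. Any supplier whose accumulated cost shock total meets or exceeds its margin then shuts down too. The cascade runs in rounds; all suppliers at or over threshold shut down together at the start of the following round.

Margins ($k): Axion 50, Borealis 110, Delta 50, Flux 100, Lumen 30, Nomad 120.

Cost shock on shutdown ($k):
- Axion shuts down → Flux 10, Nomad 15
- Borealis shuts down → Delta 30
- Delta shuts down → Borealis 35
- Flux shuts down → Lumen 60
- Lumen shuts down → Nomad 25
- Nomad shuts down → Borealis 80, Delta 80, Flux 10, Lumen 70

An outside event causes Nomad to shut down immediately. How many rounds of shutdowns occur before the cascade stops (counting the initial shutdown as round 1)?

3

Round 1 — Nomad shuts down (initial).
  Borealis: +80 → 80 < 110
  Delta: +80 → 80 ≥ 50
  Flux: +10 → 10 < 100
  Lumen: +70 → 70 ≥ 30
Round 2 — Delta, Lumen shut down.
  Borealis: +35 → 115 ≥ 110
Round 3 — Borealis shuts down.
No further shutdowns.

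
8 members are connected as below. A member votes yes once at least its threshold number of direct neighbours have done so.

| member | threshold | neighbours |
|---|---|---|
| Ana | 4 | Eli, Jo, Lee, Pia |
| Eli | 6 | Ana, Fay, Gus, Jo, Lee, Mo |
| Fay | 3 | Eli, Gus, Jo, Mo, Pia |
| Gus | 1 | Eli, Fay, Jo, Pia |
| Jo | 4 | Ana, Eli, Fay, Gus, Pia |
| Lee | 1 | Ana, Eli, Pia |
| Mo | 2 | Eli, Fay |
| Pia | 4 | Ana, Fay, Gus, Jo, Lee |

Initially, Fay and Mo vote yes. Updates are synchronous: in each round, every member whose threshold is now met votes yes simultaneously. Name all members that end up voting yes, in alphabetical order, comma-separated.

Fay, Gus, Mo

Round 1 — Fay, Mo vote yes (initial).
Round 2 — checking thresholds:
  Eli: 2 of 6 neighbours < 6, holds.
  Gus: 1 of 4 neighbours ≥ 1, votes yes.
  Jo: 1 of 5 neighbours < 4, holds.
  Pia: 1 of 5 neighbours < 4, holds.
Round 3 — no new yes votes; cascade stops.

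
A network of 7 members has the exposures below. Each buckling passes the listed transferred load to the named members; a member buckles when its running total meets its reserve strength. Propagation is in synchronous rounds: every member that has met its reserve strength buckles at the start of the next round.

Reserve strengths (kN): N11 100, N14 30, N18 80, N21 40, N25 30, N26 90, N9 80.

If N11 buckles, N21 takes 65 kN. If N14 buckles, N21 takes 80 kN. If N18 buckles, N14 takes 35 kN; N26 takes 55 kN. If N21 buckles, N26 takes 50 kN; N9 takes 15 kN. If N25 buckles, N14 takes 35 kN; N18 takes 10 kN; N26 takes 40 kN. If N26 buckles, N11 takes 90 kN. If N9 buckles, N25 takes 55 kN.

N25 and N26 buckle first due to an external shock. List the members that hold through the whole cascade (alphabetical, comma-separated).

Round 1 — N25, N26 buckle (initial).
  N11: +90 → 90 < 100
  N14: +35 → 35 ≥ 30
  N18: +10 → 10 < 80
Round 2 — N14 buckles.
  N21: +80 → 80 ≥ 40
Round 3 — N21 buckles.
  N9: +15 → 15 < 80
No further bucklings.

N11, N18, N9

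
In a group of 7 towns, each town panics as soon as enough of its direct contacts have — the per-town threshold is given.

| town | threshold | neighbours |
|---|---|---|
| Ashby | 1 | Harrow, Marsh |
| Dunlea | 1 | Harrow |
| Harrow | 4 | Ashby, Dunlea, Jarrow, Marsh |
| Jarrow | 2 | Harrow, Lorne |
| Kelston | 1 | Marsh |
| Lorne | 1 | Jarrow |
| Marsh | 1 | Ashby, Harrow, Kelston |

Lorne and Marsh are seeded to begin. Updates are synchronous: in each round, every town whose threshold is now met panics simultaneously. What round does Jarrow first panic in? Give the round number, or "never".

never

Round 1 — Lorne, Marsh panic (initial).
Round 2 — checking thresholds:
  Ashby: 1 of 2 neighbours ≥ 1, panics.
  Harrow: 1 of 4 neighbours < 4, not yet.
  Jarrow: 1 of 2 neighbours < 2, not yet.
  Kelston: 1 of 1 neighbours ≥ 1, panics.
Round 3 — no new panics; cascade stops.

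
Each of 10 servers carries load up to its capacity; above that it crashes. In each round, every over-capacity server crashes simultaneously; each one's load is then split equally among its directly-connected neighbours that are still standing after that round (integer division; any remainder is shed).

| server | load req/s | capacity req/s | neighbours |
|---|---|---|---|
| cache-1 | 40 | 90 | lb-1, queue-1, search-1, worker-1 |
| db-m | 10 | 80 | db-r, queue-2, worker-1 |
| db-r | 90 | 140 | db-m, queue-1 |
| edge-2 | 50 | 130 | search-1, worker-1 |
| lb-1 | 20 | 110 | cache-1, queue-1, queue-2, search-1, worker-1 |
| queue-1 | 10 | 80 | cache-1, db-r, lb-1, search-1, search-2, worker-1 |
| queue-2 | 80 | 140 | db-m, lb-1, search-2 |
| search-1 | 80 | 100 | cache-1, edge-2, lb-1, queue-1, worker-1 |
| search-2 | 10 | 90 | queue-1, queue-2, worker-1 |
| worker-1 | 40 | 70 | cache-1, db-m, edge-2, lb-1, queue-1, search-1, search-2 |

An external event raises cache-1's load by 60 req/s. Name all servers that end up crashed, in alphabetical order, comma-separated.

cache-1, search-1, worker-1

Round 1 — cache-1 at 100 > 90. cache-1 crashes.
  cache-1 sheds 100 req/s to lb-1, queue-1, search-1, worker-1: 25 each.
    lb-1: 20+25 = 45 ≤ 110
    queue-1: 10+25 = 35 ≤ 80
    search-1: 80+25 = 105 > 100
    worker-1: 40+25 = 65 ≤ 70
Round 2 — search-1 crashes.
  search-1 sheds 105 req/s to edge-2, lb-1, queue-1, worker-1: 26 each (1 lost).
    edge-2: 50+26 = 76 ≤ 130
    lb-1: 45+26 = 71 ≤ 110
    queue-1: 35+26 = 61 ≤ 80
    worker-1: 65+26 = 91 > 70
Round 3 — worker-1 crashes.
  worker-1 sheds 91 req/s to db-m, edge-2, lb-1, queue-1, search-2: 18 each (1 lost).
    db-m: 10+18 = 28 ≤ 80
    edge-2: 76+18 = 94 ≤ 130
    lb-1: 71+18 = 89 ≤ 110
    queue-1: 61+18 = 79 ≤ 80
    search-2: 10+18 = 28 ≤ 90
No further crashes.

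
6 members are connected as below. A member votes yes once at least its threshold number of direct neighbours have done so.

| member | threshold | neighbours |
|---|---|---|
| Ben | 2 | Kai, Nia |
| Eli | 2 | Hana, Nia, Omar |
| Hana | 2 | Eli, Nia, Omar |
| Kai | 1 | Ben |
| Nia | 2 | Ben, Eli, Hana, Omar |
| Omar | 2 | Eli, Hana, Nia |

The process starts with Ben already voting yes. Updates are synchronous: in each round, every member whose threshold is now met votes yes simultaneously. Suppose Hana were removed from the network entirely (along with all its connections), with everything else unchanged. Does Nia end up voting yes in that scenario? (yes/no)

With Hana removed:
Round 1 — Ben votes yes (initial).
Round 2 — checking thresholds:
  Kai: 1 of 1 neighbours ≥ 1, votes yes.
  Nia: 1 of 3 neighbours < 2, not yet.
Round 3 — no new yes votes; cascade stops.

no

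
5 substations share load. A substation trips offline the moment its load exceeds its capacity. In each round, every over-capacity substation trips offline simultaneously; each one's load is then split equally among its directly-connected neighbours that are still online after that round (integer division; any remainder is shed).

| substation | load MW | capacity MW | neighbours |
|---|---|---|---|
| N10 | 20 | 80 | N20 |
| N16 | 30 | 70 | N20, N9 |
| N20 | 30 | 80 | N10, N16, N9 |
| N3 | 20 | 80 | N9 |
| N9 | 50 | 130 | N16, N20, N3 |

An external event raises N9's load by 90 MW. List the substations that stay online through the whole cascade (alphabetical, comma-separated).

N3

Round 1 — N9 at 140 > 130. N9 trips offline.
  N9 sheds 140 MW to N16, N20, N3: 46 each (2 lost).
    N16: 30+46 = 76 > 70
    N20: 30+46 = 76 ≤ 80
    N3: 20+46 = 66 ≤ 80
Round 2 — N16 trips offline.
  N16 sheds 76 MW to N20: 76 each.
    N20: 76+76 = 152 > 80
Round 3 — N20 trips offline.
  N20 sheds 152 MW to N10: 152 each.
    N10: 20+152 = 172 > 80
Round 4 — N10 trips offline.
  N10 sheds 172 MW: no online neighbours, lost.
No further trips.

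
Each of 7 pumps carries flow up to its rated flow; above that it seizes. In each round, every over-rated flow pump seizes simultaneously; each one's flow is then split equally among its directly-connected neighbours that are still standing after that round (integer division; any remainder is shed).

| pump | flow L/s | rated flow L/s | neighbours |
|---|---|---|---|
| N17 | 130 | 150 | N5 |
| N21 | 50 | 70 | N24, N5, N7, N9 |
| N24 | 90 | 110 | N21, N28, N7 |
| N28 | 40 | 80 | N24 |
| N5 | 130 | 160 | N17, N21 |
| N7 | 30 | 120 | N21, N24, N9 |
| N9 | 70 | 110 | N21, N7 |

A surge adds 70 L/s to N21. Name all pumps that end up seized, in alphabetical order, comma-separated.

Round 1 — N21 at 120 > 70. N21 seizes.
  N21 sheds 120 L/s to N24, N5, N7, N9: 30 each.
    N24: 90+30 = 120 > 110
    N5: 130+30 = 160 ≤ 160
    N7: 30+30 = 60 ≤ 120
    N9: 70+30 = 100 ≤ 110
Round 2 — N24 seizes.
  N24 sheds 120 L/s to N28, N7: 60 each.
    N28: 40+60 = 100 > 80
    N7: 60+60 = 120 ≤ 120
Round 3 — N28 seizes.
  N28 sheds 100 L/s: no online neighbours, lost.
No further seizures.

N21, N24, N28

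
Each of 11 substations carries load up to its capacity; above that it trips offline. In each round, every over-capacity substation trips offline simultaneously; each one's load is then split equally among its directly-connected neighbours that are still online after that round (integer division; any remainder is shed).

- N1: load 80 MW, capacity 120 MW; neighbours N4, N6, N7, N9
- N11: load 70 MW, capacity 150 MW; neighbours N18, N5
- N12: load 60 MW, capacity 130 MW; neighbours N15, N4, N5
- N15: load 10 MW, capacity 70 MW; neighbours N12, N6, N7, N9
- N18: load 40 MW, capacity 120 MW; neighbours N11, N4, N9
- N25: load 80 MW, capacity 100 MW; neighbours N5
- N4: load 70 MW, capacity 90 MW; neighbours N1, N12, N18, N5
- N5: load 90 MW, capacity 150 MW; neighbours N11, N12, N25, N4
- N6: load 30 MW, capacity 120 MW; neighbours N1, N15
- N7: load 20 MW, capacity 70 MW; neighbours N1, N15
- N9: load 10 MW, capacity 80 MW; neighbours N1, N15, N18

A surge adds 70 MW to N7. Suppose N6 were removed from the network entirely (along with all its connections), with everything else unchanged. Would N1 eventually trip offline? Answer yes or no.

With N6 removed:
Round 1 — N7 at 90 > 70. N7 trips offline.
  N7 sheds 90 MW to N1, N15: 45 each.
    N1: 80+45 = 125 > 120
    N15: 10+45 = 55 ≤ 70
Round 2 — N1 trips offline.
  N1 sheds 125 MW to N4, N9: 62 each (1 lost).
    N4: 70+62 = 132 > 90
    N9: 10+62 = 72 ≤ 80
Round 3 — N4 trips offline.
  N4 sheds 132 MW to N12, N18, N5: 44 each.
    N12: 60+44 = 104 ≤ 130
    N18: 40+44 = 84 ≤ 120
    N5: 90+44 = 134 ≤ 150
No further trips.

yes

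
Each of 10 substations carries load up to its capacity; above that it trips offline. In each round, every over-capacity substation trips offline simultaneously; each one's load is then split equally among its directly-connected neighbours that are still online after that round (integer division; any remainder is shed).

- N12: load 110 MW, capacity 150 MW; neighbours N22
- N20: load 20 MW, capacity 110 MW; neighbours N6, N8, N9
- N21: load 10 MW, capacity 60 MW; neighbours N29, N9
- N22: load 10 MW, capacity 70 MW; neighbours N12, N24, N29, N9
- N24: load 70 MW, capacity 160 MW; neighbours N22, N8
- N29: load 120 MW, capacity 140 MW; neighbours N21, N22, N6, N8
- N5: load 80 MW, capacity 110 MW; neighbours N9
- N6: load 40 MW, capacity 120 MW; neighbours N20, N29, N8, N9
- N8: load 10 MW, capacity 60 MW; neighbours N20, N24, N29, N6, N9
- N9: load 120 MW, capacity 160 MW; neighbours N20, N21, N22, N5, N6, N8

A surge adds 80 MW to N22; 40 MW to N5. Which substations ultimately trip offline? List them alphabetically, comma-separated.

Round 1 — N22 at 90 > 70; N5 at 120 > 110. N22, N5 trip offline.
  N22 sheds 90 MW to N12, N24, N29, N9: 22 each (2 lost).
    N12: 110+22 = 132 ≤ 150
    N24: 70+22 = 92 ≤ 160
    N29: 120+22 = 142 > 140
    N9: 120+22 = 142 ≤ 160
  N5 sheds 120 MW to N9: 120 each.
    N9: 142+120 = 262 > 160
Round 2 — N29, N9 trip offline.
  N29 sheds 142 MW to N21, N6, N8: 47 each (1 lost).
    N21: 10+47 = 57 ≤ 60
    N6: 40+47 = 87 ≤ 120
    N8: 10+47 = 57 ≤ 60
  N9 sheds 262 MW to N20, N21, N6, N8: 65 each (2 lost).
    N20: 20+65 = 85 ≤ 110
    N21: 57+65 = 122 > 60
    N6: 87+65 = 152 > 120
    N8: 57+65 = 122 > 60
Round 3 — N21, N6, N8 trip offline.
  N21 sheds 122 MW: no online neighbours, lost.
  N6 sheds 152 MW to N20: 152 each.
    N20: 85+152 = 237 > 110
  N8 sheds 122 MW to N20, N24: 61 each.
    N20: 237+61 = 298 > 110
    N24: 92+61 = 153 ≤ 160
Round 4 — N20 trips offline.
  N20 sheds 298 MW: no online neighbours, lost.
No further trips.

N20, N21, N22, N29, N5, N6, N8, N9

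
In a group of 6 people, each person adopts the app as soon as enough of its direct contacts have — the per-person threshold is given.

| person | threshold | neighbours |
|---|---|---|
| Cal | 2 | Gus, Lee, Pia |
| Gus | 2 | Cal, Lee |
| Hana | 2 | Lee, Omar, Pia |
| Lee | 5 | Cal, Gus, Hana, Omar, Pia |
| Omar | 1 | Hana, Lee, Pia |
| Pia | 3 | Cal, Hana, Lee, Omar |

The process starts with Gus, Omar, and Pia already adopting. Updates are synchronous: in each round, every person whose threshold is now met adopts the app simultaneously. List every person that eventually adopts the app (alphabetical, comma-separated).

Cal, Gus, Hana, Lee, Omar, Pia

Round 1 — Gus, Omar, Pia adopt the app (initial).
Round 2 — checking thresholds:
  Cal: 2 of 3 neighbours ≥ 2, adopts the app.
  Hana: 2 of 3 neighbours ≥ 2, adopts the app.
  Lee: 3 of 5 neighbours < 5, holds.
Round 3 — checking thresholds:
  Lee: 5 of 5 neighbours ≥ 5, adopts the app.
Round 4 — no new adoptions; cascade stops.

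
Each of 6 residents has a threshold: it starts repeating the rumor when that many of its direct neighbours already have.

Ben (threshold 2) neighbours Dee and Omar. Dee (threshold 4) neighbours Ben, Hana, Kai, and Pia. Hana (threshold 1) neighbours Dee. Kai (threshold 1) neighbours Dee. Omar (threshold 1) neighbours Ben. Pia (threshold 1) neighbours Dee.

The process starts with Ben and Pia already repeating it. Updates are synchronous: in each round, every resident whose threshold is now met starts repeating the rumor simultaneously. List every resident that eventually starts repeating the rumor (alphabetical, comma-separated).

Ben, Omar, Pia

Round 1 — Ben, Pia start repeating the rumor (initial).
Round 2 — checking thresholds:
  Dee: 2 of 4 neighbours < 4, not yet.
  Omar: 1 of 1 neighbours ≥ 1, starts repeating the rumor.
Round 3 — no new spreads; cascade stops.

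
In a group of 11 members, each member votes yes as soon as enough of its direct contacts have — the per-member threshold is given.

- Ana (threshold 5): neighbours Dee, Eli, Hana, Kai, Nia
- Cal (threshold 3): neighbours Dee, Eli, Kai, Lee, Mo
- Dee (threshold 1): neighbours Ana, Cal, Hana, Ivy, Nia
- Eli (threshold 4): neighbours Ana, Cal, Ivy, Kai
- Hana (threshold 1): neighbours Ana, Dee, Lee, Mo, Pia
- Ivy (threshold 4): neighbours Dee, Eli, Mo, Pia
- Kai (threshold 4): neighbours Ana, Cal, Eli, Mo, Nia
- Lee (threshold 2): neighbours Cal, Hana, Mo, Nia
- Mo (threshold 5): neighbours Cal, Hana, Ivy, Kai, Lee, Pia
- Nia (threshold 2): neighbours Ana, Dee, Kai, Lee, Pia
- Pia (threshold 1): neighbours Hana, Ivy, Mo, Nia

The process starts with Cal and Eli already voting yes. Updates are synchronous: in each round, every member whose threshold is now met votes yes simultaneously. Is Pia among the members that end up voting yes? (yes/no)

yes

Round 1 — Cal, Eli vote yes (initial).
Round 2 — checking thresholds:
  Ana: 1 of 5 neighbours < 5, not yet.
  Dee: 1 of 5 neighbours ≥ 1, votes yes.
  Ivy: 1 of 4 neighbours < 4, not yet.
  Kai: 2 of 5 neighbours < 4, not yet.
  Lee: 1 of 4 neighbours < 2, not yet.
  Mo: 1 of 6 neighbours < 5, not yet.
Round 3 — checking thresholds:
  Ana: 2 of 5 neighbours < 5, not yet.
  Hana: 1 of 5 neighbours ≥ 1, votes yes.
  Ivy: 2 of 4 neighbours < 4, not yet.
  Kai: 2 of 5 neighbours < 4, not yet.
  Lee: 1 of 4 neighbours < 2, not yet.
  Mo: 1 of 6 neighbours < 5, not yet.
  Nia: 1 of 5 neighbours < 2, not yet.
Round 4 — checking thresholds:
  Ana: 3 of 5 neighbours < 5, not yet.
  Ivy: 2 of 4 neighbours < 4, not yet.
  Kai: 2 of 5 neighbours < 4, not yet.
  Lee: 2 of 4 neighbours ≥ 2, votes yes.
  Mo: 2 of 6 neighbours < 5, not yet.
  Nia: 1 of 5 neighbours < 2, not yet.
  Pia: 1 of 4 neighbours ≥ 1, votes yes.
Round 5 — checking thresholds:
  Ana: 3 of 5 neighbours < 5, not yet.
  Ivy: 3 of 4 neighbours < 4, not yet.
  Kai: 2 of 5 neighbours < 4, not yet.
  Mo: 4 of 6 neighbours < 5, not yet.
  Nia: 3 of 5 neighbours ≥ 2, votes yes.
Round 6 — no new yes votes; cascade stops.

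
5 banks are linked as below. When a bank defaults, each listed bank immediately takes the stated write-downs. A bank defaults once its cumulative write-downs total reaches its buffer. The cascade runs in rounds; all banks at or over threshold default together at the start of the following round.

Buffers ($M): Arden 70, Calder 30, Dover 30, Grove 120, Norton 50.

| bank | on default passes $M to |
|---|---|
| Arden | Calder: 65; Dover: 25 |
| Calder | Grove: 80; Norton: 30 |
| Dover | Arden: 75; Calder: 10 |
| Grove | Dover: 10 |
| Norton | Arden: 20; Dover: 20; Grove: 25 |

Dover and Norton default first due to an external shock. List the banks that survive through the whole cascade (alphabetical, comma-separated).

Round 1 — Dover, Norton default (initial).
  Arden: +75+20 → 95 ≥ 70
  Calder: +10 → 10 < 30
  Grove: +25 → 25 < 120
Round 2 — Arden defaults.
  Calder: +65 → 75 ≥ 30
Round 3 — Calder defaults.
  Grove: +80 → 105 < 120
No further defaults.

Grove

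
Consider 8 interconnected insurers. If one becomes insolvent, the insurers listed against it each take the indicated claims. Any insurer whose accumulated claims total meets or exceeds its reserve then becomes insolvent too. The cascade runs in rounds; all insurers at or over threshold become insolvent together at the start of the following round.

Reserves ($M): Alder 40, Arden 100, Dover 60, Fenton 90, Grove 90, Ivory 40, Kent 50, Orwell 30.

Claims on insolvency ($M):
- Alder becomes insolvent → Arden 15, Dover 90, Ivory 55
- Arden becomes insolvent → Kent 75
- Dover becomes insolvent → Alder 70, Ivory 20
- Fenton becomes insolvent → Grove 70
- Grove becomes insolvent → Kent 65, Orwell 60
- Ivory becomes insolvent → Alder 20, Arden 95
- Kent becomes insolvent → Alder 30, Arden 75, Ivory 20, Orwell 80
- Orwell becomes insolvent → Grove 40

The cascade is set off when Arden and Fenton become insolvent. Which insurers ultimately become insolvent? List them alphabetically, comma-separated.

Arden, Fenton, Grove, Kent, Orwell

Round 1 — Arden, Fenton become insolvent (initial).
  Grove: +70 → 70 < 90
  Kent: +75 → 75 ≥ 50
Round 2 — Kent becomes insolvent.
  Alder: +30 → 30 < 40
  Ivory: +20 → 20 < 40
  Orwell: +80 → 80 ≥ 30
Round 3 — Orwell becomes insolvent.
  Grove: +40 → 110 ≥ 90
Round 4 — Grove becomes insolvent.
No further insolvencies.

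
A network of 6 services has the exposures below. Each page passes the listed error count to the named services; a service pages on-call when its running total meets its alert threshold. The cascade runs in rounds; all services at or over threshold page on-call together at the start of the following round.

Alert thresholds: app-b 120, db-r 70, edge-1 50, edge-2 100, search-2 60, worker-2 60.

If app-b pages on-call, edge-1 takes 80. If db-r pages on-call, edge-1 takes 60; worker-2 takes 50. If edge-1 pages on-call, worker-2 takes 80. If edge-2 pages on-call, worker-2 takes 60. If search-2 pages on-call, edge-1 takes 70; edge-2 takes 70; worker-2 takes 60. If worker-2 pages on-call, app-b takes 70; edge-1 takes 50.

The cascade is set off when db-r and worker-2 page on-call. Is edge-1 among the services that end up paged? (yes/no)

yes

Round 1 — db-r, worker-2 page on-call (initial).
  app-b: +70 → 70 < 120
  edge-1: +60+50 → 110 ≥ 50
Round 2 — edge-1 pages on-call.
No further pages.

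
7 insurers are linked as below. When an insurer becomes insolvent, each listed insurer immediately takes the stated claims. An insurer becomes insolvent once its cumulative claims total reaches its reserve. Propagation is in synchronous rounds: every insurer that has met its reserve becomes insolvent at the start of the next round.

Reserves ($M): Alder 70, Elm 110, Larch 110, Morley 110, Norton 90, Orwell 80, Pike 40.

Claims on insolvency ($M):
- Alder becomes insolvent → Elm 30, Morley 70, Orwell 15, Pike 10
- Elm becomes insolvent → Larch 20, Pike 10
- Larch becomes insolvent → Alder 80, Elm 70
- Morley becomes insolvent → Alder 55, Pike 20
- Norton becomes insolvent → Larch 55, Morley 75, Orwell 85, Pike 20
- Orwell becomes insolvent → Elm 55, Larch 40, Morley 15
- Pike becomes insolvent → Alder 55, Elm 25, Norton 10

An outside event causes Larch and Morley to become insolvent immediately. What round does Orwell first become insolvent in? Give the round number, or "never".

never

Round 1 — Larch, Morley become insolvent (initial).
  Alder: +80+55 → 135 ≥ 70
  Elm: +70 → 70 < 110
  Pike: +20 → 20 < 40
Round 2 — Alder becomes insolvent.
  Elm: +30 → 100 < 110
  Orwell: +15 → 15 < 80
  Pike: +10 → 30 < 40
No further insolvencies.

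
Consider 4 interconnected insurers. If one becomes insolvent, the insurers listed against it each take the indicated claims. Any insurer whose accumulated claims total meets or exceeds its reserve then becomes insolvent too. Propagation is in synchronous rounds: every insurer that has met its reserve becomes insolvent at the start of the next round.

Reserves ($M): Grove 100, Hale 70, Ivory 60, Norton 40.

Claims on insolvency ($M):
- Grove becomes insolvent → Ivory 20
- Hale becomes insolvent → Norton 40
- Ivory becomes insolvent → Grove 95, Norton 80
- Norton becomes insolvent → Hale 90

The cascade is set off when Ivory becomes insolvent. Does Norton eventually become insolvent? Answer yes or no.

yes

Round 1 — Ivory becomes insolvent (initial).
  Grove: +95 → 95 < 100
  Norton: +80 → 80 ≥ 40
Round 2 — Norton becomes insolvent.
  Hale: +90 → 90 ≥ 70
Round 3 — Hale becomes insolvent.
No further insolvencies.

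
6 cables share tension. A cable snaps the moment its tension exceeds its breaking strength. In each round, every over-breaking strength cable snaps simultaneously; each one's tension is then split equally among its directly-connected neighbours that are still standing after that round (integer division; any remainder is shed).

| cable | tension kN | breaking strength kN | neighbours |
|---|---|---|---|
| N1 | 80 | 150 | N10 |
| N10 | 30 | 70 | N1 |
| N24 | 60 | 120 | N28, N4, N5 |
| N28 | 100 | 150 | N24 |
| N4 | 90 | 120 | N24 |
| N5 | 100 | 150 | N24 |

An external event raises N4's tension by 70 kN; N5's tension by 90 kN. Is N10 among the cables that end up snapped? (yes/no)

no

Round 1 — N4 at 160 > 120; N5 at 190 > 150. N4, N5 snap.
  N4 sheds 160 kN to N24: 160 each.
    N24: 60+160 = 220 > 120
  N5 sheds 190 kN to N24: 190 each.
    N24: 220+190 = 410 > 120
Round 2 — N24 snaps.
  N24 sheds 410 kN to N28: 410 each.
    N28: 100+410 = 510 > 150
Round 3 — N28 snaps.
  N28 sheds 510 kN: no online neighbours, lost.
No further breaks.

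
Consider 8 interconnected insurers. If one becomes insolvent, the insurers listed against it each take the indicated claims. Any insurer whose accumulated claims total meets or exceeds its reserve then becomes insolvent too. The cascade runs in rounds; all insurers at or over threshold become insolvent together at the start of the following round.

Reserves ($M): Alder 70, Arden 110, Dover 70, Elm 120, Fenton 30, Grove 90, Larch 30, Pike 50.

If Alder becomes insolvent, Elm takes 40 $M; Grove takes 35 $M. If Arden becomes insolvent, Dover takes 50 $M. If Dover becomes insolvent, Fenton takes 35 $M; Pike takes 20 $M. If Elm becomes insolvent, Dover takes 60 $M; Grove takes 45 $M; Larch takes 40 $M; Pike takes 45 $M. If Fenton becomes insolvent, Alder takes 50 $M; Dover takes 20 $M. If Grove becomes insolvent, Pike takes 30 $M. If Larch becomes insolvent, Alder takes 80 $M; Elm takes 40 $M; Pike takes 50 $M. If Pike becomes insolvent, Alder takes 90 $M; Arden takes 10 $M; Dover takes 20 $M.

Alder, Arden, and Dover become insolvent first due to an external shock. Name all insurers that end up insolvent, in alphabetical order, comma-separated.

Round 1 — Alder, Arden, Dover become insolvent (initial).
  Elm: +40 → 40 < 120
  Fenton: +35 → 35 ≥ 30
  Grove: +35 → 35 < 90
  Pike: +20 → 20 < 50
Round 2 — Fenton becomes insolvent.
No further insolvencies.

Alder, Arden, Dover, Fenton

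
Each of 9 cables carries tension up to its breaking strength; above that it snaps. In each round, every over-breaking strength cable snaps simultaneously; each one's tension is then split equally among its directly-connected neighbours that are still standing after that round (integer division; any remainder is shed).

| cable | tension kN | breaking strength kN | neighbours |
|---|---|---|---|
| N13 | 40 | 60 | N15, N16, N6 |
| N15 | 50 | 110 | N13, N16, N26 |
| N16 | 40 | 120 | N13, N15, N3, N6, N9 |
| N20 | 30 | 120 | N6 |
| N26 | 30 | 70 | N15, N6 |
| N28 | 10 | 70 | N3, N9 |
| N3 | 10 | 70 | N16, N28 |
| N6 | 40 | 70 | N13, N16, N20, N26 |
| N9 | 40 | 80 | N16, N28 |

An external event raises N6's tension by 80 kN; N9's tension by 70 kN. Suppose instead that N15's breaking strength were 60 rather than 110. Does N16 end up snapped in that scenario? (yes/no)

yes

With N15's breaking strength at 60:
Round 1 — N6 at 120 > 70; N9 at 110 > 80. N6, N9 snap.
  N6 sheds 120 kN to N13, N16, N20, N26: 30 each.
    N13: 40+30 = 70 > 60
    N16: 40+30 = 70 ≤ 120
    N20: 30+30 = 60 ≤ 120
    N26: 30+30 = 60 ≤ 70
  N9 sheds 110 kN to N16, N28: 55 each.
    N16: 70+55 = 125 > 120
    N28: 10+55 = 65 ≤ 70
Round 2 — N13, N16 snap.
  N13 sheds 70 kN to N15: 70 each.
    N15: 50+70 = 120 > 60
  N16 sheds 125 kN to N15, N3: 62 each (1 lost).
    N15: 120+62 = 182 > 60
    N3: 10+62 = 72 > 70
Round 3 — N15, N3 snap.
  N15 sheds 182 kN to N26: 182 each.
    N26: 60+182 = 242 > 70
  N3 sheds 72 kN to N28: 72 each.
    N28: 65+72 = 137 > 70
Round 4 — N26, N28 snap.
  N26 sheds 242 kN: no online neighbours, lost.
  N28 sheds 137 kN: no online neighbours, lost.
No further breaks.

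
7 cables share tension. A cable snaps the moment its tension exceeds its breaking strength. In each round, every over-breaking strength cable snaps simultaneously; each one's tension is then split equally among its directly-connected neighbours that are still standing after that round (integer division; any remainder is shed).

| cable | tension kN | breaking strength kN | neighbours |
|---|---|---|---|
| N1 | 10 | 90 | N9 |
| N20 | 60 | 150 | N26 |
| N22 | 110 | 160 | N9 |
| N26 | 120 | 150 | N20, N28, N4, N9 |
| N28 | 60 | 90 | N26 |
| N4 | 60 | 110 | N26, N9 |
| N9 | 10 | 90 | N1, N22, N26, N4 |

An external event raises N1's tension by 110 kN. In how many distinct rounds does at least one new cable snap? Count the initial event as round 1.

Round 1 — N1 at 120 > 90. N1 snaps.
  N1 sheds 120 kN to N9: 120 each.
    N9: 10+120 = 130 > 90
Round 2 — N9 snaps.
  N9 sheds 130 kN to N22, N26, N4: 43 each (1 lost).
    N22: 110+43 = 153 ≤ 160
    N26: 120+43 = 163 > 150
    N4: 60+43 = 103 ≤ 110
Round 3 — N26 snaps.
  N26 sheds 163 kN to N20, N28, N4: 54 each (1 lost).
    N20: 60+54 = 114 ≤ 150
    N28: 60+54 = 114 > 90
    N4: 103+54 = 157 > 110
Round 4 — N28, N4 snap.
  N28 sheds 114 kN: no online neighbours, lost.
  N4 sheds 157 kN: no online neighbours, lost.
No further breaks.

4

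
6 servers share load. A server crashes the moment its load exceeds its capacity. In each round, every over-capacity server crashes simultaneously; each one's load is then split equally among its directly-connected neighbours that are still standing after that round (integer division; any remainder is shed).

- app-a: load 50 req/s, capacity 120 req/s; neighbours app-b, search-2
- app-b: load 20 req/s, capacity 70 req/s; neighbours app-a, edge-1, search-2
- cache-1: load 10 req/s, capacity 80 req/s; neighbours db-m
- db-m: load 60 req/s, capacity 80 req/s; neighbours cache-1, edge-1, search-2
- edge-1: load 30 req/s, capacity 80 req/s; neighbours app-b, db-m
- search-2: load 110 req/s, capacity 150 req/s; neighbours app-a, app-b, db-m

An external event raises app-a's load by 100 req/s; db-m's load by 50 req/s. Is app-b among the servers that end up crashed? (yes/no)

Round 1 — app-a at 150 > 120; db-m at 110 > 80. app-a, db-m crash.
  app-a sheds 150 req/s to app-b, search-2: 75 each.
    app-b: 20+75 = 95 > 70
    search-2: 110+75 = 185 > 150
  db-m sheds 110 req/s to cache-1, edge-1, search-2: 36 each (2 lost).
    cache-1: 10+36 = 46 ≤ 80
    edge-1: 30+36 = 66 ≤ 80
    search-2: 185+36 = 221 > 150
Round 2 — app-b, search-2 crash.
  app-b sheds 95 req/s to edge-1: 95 each.
    edge-1: 66+95 = 161 > 80
  search-2 sheds 221 req/s: no online neighbours, lost.
Round 3 — edge-1 crashes.
  edge-1 sheds 161 req/s: no online neighbours, lost.
No further crashes.

yes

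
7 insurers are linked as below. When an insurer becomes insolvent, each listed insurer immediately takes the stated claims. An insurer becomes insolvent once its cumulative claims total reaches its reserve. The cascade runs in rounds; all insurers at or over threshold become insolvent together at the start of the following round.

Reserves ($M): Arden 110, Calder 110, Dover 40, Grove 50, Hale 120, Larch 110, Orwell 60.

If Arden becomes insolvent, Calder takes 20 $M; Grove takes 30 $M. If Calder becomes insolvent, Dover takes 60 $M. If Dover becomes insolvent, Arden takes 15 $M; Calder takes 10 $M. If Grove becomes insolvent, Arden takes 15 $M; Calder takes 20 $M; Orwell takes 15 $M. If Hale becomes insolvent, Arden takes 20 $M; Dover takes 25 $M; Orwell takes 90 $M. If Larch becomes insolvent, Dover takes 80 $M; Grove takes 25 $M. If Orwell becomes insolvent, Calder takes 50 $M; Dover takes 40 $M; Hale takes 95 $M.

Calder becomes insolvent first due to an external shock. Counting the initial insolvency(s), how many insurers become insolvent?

2

Round 1 — Calder becomes insolvent (initial).
  Dover: +60 → 60 ≥ 40
Round 2 — Dover becomes insolvent.
  Arden: +15 → 15 < 110
No further insolvencies.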